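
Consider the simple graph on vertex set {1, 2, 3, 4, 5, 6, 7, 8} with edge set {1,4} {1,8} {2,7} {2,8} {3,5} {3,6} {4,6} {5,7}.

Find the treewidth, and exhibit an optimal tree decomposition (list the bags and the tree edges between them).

Every bag has size at most 3, so the width is 3 − 1 = 2 and tw(G) ≤ 2. Since 3–5–7–2–8–1–4–6–3 is a cycle in G, G is not acyclic. Forests are exactly the graphs of treewidth ≤ 1, so tw(G) ≥ 2. Combining the bounds, tw(G) = 2.

Treewidth 2.
One optimal decomposition is:
Bags: B1 = {3, 5, 7}  B2 = {2, 3, 7}  B3 = {2, 3, 8}  B4 = {1, 3, 8}  B5 = {1, 3, 4}  B6 = {3, 4, 6}
Tree: B1–B2, B2–B3, B3–B4, B4–B5, B5–B6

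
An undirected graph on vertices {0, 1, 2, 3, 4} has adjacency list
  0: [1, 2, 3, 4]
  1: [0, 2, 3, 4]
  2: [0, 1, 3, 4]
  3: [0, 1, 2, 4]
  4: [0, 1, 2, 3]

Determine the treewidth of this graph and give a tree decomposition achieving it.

With just one bag of size 5, the width is 5 − 1 = 4, so tw(G) ≤ 4. Conversely, {0, 1, 2, 3, 4} is a clique of size 5, and the vertices of any clique must share a bag in every tree decomposition; so some bag has ≥ 5 vertices and tw(G) ≥ 4. Therefore the treewidth is 4.

Treewidth 4.
Bags: B1 = {0, 1, 2, 3, 4}
Tree: (single bag)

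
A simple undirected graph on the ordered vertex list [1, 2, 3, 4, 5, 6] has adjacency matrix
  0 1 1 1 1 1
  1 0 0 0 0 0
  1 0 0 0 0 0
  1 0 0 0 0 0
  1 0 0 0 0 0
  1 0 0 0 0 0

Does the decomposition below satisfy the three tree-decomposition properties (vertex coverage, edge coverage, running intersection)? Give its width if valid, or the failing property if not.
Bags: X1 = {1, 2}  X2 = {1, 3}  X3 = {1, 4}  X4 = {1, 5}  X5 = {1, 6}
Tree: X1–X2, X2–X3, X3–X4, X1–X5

Yes; width 1.

Every vertex of G appears in some bag (union = {1, 2, 3, 4, 5, 6}); every edge is covered by a bag; and for each vertex v the set of bags containing v is connected in the bag tree. The decomposition is therefore valid. The largest bag has 2 vertices, so the width is 1.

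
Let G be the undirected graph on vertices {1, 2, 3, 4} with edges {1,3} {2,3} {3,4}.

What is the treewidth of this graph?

A width-1 tree decomposition is:
Bags: B1 = {1, 3}  B2 = {2, 3}  B3 = {3, 4}
Tree: B1–B2, B2–B3
Each bag holds 2 vertices, so the decomposition has width 1, which upper-bounds the treewidth. G has an edge, so its treewidth is at least 1. Combining the bounds, tw(G) = 1.

1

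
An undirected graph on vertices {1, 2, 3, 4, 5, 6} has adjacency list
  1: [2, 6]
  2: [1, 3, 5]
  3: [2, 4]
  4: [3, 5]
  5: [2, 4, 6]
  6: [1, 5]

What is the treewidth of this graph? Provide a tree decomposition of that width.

Every bag has size at most 3, so the width is 3 − 1 = 2 and tw(G) ≤ 2. Since 4–3–2–5–4 is a cycle in G, G is not acyclic. Forests are exactly the graphs of treewidth ≤ 1, so tw(G) ≥ 2. The upper and lower bounds meet at 2, so that is the treewidth.

Treewidth 2.
One optimal decomposition is:
Bags: B1 = {3, 4, 5}  B2 = {2, 3, 5}  B3 = {2, 5, 6}  B4 = {1, 2, 6}
Tree: B1–B2, B2–B3, B3–B4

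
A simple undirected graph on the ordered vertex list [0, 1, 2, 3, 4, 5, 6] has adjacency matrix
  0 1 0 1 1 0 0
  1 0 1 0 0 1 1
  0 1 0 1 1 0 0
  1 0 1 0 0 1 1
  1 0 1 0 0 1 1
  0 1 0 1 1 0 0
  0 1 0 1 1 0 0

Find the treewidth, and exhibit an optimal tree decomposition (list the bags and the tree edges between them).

Every bag has size at most 4, so the width is 4 − 1 = 3 and tw(G) ≤ 3. For the lower bound: the 4 vertex sets {1,6}, {3,5}, {4}, {0} are disjoint, each induces a connected subgraph, and every pair is joined by at least one edge of G. Contracting each set to a single vertex therefore yields K_{4} as a minor, and since treewidth is minor-monotone, tw(G) ≥ tw(K_{4}) = 3. Hence tw(G) = 3 exactly.

Treewidth 3.
One such decomposition:
Bags: B1 = {1, 3, 4, 6}  B2 = {1, 3, 4, 5}  B3 = {0, 1, 3, 4}  B4 = {1, 2, 3, 4}
Tree: B1–B2, B2–B3, B3–B4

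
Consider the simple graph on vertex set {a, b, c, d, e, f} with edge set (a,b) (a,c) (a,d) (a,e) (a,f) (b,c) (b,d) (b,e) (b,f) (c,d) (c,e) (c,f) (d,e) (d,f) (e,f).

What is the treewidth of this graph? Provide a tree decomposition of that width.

Treewidth 5.
One such decomposition:
Bags: B1 = {a, b, c, d, e, f}
Tree: (single bag)

A single bag containing all 6 vertices is trivially a valid decomposition of width 5. On the other hand G contains the 6-clique {a, b, c, d, e, f}. A clique must lie in a single bag of any decomposition, so no decomposition can have width below 5. Therefore the treewidth is 5.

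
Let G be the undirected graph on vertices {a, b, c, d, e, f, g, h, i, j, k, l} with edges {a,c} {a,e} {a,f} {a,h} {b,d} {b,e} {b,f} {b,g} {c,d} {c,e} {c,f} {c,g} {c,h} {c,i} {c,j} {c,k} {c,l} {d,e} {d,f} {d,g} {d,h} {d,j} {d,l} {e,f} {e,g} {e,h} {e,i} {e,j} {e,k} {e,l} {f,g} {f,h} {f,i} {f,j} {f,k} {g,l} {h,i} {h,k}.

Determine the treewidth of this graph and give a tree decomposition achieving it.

Treewidth 4.
One such decomposition:
Bags: B1 = {c, d, e, f, h}  B2 = {c, d, e, f, g}  B3 = {c, d, e, f, j}  B4 = {c, e, f, h, k}  B5 = {b, d, e, f, g}  B6 = {a, c, e, f, h}  B7 = {c, e, f, h, i}  B8 = {c, d, e, g, l}
Tree: B1–B2, B2–B3, B1–B4, B2–B5, B4–B6, B1–B7, B2–B8

The largest bag has 5 vertices, giving width 4; this decomposition certifies tw(G) ≤ 4. On the other hand G contains the 5-clique {c, d, e, f, g}. A clique must lie in a single bag of any decomposition, so no decomposition can have width below 4. Hence tw(G) = 4 exactly.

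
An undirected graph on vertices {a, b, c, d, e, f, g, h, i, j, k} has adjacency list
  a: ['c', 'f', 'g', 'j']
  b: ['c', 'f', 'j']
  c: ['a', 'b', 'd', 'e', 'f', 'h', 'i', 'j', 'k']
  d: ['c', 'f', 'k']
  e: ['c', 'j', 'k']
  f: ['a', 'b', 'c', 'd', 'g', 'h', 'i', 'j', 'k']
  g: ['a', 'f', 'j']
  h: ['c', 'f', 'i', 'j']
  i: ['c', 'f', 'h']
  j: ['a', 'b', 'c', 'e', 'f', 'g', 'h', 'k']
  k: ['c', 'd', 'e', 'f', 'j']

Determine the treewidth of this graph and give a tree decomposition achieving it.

Every bag has size at most 4, so the width is 4 − 1 = 3 and tw(G) ≤ 3. Conversely, {c, e, j, k} is a clique of size 4, and the vertices of any clique must share a bag in every tree decomposition; so some bag has ≥ 4 vertices and tw(G) ≥ 3. The upper and lower bounds meet at 3, so that is the treewidth.

Treewidth 3.
One optimal decomposition is:
Bags: B1 = {c, f, j, k}  B2 = {a, c, f, j}  B3 = {b, c, f, j}  B4 = {c, f, h, j}  B5 = {a, f, g, j}  B6 = {c, f, h, i}  B7 = {c, e, j, k}  B8 = {c, d, f, k}
Tree: B1–B2, B2–B3, B1–B4, B2–B5, B4–B6, B1–B7, B1–B8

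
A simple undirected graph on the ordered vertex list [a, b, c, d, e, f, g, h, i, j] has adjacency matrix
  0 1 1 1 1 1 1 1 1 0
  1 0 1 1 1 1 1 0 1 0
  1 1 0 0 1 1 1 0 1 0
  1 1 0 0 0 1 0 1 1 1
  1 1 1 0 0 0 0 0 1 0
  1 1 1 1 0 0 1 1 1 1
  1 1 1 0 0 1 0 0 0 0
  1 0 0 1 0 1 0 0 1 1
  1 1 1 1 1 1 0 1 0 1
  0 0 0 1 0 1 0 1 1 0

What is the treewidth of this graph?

A width-4 tree decomposition is:
Bags: B1 = {a, b, c, f, g}  B2 = {a, b, c, f, i}  B3 = {a, b, c, e, i}  B4 = {a, b, d, f, i}  B5 = {a, d, f, h, i}  B6 = {d, f, h, i, j}
Tree: B1–B2, B2–B3, B2–B4, B4–B5, B5–B6
The largest bag has 5 vertices, giving width 4; this decomposition certifies tw(G) ≤ 4. Conversely, {a, b, c, e, i} is a clique of size 5, and the vertices of any clique must share a bag in every tree decomposition; so some bag has ≥ 5 vertices and tw(G) ≥ 4. Therefore the treewidth is 4.

4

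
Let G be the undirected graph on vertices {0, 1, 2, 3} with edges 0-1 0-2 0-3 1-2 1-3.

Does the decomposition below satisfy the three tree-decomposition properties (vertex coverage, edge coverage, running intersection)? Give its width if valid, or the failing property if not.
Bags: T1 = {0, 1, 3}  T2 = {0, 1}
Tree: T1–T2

No — vertex 2 appears in no bag.

A tree decomposition must satisfy three properties: every vertex lies in some bag; for every edge, both endpoints lie together in some bag; and for every vertex, the bags containing it form a connected subtree. Here vertex 2 appears in no bag, so the decomposition is invalid.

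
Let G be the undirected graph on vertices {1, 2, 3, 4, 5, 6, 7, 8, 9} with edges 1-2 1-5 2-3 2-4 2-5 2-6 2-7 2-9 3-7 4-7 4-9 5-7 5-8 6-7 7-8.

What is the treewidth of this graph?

2

A width-2 tree decomposition is:
Bags: B1 = {1, 2, 5}  B2 = {2, 5, 7}  B3 = {5, 7, 8}  B4 = {2, 4, 7}  B5 = {2, 6, 7}  B6 = {2, 4, 9}  B7 = {2, 3, 7}
Tree: B1–B2, B2–B3, B2–B4, B4–B5, B4–B6, B2–B7
Each bag holds 3 vertices, so the decomposition has width 2, which upper-bounds the treewidth. On the other hand G contains the 3-clique {5, 7, 8}. A clique must lie in a single bag of any decomposition, so no decomposition can have width below 2. The upper and lower bounds meet at 2, so that is the treewidth.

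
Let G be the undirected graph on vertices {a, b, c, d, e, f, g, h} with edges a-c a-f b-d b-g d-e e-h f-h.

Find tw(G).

1

A width-1 tree decomposition is:
Bags: B1 = {a, c}  B2 = {a, f}  B3 = {f, h}  B4 = {e, h}  B5 = {d, e}  B6 = {b, d}  B7 = {b, g}
Tree: B1–B2, B2–B3, B3–B4, B4–B5, B5–B6, B6–B7
Each bag holds 2 vertices, so the decomposition has width 1, which upper-bounds the treewidth. Since G has at least one edge (e.g. c–a), it is not an edgeless graph, so tw(G) ≥ 1. Hence tw(G) = 1 exactly.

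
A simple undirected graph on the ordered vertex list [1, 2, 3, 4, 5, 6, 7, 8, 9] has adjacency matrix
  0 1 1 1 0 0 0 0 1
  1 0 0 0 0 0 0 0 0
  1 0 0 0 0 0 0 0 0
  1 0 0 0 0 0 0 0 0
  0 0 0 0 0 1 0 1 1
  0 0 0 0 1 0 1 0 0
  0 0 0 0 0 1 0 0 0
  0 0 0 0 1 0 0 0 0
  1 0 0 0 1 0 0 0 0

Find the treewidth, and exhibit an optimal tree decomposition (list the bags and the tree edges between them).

Treewidth 1.
One optimal decomposition is:
Bags: B1 = {5, 9}  B2 = {5, 8}  B3 = {1, 9}  B4 = {1, 4}  B5 = {1, 2}  B6 = {1, 3}  B7 = {5, 6}  B8 = {6, 7}
Tree: B1–B2, B1–B3, B3–B4, B3–B5, B3–B6, B1–B7, B7–B8

Every bag has size at most 2, so the width is 2 − 1 = 1 and tw(G) ≤ 1. G has an edge, so its treewidth is at least 1. Therefore the treewidth is 1.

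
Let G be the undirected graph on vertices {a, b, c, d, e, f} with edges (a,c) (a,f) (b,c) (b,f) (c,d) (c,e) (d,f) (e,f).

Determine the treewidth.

A width-2 tree decomposition is:
Bags: B1 = {c, d, f}  B2 = {a, c, f}  B3 = {b, c, f}  B4 = {c, e, f}
Tree: B1–B2, B2–B3, B3–B4
The largest bag has 3 vertices, giving width 2; this decomposition certifies tw(G) ≤ 2. Since d–f–a–c–d is a cycle in G, G is not acyclic. Forests are exactly the graphs of treewidth ≤ 1, so tw(G) ≥ 2. The upper and lower bounds meet at 2, so that is the treewidth.

2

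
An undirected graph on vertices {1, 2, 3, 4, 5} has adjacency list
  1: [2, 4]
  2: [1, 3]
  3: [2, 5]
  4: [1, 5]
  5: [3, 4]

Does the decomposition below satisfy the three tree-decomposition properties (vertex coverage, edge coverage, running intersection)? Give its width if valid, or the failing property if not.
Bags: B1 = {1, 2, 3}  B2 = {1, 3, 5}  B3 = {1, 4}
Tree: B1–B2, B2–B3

A tree decomposition must satisfy three properties: every vertex lies in some bag; for every edge, both endpoints lie together in some bag; and for every vertex, the bags containing it form a connected subtree. Here edge (5,4) lies in no bag, so the decomposition is invalid.

No — edge (5,4) lies in no bag.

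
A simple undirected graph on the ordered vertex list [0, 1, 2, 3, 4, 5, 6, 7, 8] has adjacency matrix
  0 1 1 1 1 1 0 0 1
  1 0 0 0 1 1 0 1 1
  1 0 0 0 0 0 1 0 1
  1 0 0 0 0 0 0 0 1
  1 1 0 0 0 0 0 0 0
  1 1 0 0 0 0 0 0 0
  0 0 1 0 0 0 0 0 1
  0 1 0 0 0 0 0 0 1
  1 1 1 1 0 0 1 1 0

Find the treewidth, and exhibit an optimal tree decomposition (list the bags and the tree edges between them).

Treewidth 2.
One such decomposition:
Bags: B1 = {0, 1, 5}  B2 = {0, 1, 4}  B3 = {0, 1, 8}  B4 = {0, 3, 8}  B5 = {1, 7, 8}  B6 = {0, 2, 8}  B7 = {2, 6, 8}
Tree: B1–B2, B1–B3, B3–B4, B3–B5, B3–B6, B6–B7

The largest bag has 3 vertices, giving width 2; this decomposition certifies tw(G) ≤ 2. On the other hand G contains the 3-clique {0, 1, 8}. A clique must lie in a single bag of any decomposition, so no decomposition can have width below 2. Therefore the treewidth is 2.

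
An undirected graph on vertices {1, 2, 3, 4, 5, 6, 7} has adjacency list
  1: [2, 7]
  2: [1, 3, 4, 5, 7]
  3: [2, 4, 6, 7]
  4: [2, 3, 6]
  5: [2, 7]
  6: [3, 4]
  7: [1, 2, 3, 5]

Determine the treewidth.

A width-2 tree decomposition is:
Bags: B1 = {2, 3, 7}  B2 = {1, 2, 7}  B3 = {2, 3, 4}  B4 = {2, 5, 7}  B5 = {3, 4, 6}
Tree: B1–B2, B1–B3, B2–B4, B3–B5
The largest bag has 3 vertices, giving width 2; this decomposition certifies tw(G) ≤ 2. For the lower bound, the 3 vertices {2, 3, 4} are pairwise adjacent, and any tree decomposition puts a clique entirely inside one bag — forcing width ≥ 2. Combining the bounds, tw(G) = 2.

2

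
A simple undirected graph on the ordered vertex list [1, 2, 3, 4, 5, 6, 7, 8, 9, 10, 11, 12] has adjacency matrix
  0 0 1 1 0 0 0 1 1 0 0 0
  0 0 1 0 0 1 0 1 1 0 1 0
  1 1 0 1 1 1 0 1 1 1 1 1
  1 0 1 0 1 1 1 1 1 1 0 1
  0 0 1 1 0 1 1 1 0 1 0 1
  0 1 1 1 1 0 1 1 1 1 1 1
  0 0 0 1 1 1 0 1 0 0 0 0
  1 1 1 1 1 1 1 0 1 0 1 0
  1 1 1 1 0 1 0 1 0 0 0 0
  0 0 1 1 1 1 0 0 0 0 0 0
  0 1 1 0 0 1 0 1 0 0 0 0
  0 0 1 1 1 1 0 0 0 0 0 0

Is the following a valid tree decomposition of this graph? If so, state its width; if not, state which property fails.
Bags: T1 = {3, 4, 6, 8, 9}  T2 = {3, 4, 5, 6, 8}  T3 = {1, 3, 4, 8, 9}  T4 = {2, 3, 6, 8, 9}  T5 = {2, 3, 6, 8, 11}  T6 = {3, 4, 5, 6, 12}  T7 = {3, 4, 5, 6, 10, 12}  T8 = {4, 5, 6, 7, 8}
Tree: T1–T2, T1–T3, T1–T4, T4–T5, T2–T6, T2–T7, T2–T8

No — bags containing vertex 12 are not connected in the tree.

A tree decomposition must satisfy three properties: every vertex lies in some bag; for every edge, both endpoints lie together in some bag; and for every vertex, the bags containing it form a connected subtree. Here bags containing vertex 12 are not connected in the tree, so the decomposition is invalid.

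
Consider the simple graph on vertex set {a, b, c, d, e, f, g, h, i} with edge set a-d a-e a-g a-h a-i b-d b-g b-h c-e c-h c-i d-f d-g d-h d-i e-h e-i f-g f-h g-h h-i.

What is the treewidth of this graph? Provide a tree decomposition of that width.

Treewidth 3.
Bags: B1 = {a, d, h, i}  B2 = {a, d, g, h}  B3 = {b, d, g, h}  B4 = {d, f, g, h}  B5 = {a, e, h, i}  B6 = {c, e, h, i}
Tree: B1–B2, B2–B3, B3–B4, B1–B5, B5–B6

Every bag has size at most 4, so the width is 4 − 1 = 3 and tw(G) ≤ 3. On the other hand G contains the 4-clique {d, f, g, h}. A clique must lie in a single bag of any decomposition, so no decomposition can have width below 3. Hence tw(G) = 3 exactly.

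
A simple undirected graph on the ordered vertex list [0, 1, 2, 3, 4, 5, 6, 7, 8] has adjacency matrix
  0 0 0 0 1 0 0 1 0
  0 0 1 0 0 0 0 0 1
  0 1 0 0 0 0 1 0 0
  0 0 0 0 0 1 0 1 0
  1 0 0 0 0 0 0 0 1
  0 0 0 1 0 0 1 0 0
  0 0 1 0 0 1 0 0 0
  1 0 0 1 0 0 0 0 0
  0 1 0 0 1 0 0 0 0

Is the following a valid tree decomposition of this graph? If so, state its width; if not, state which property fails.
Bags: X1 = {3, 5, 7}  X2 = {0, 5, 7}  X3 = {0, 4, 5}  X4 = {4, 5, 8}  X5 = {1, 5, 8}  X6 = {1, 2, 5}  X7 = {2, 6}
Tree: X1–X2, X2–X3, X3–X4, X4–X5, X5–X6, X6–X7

A tree decomposition must satisfy three properties: every vertex lies in some bag; for every edge, both endpoints lie together in some bag; and for every vertex, the bags containing it form a connected subtree. Here edge (5,6) lies in no bag, so the decomposition is invalid.

No — edge (5,6) lies in no bag.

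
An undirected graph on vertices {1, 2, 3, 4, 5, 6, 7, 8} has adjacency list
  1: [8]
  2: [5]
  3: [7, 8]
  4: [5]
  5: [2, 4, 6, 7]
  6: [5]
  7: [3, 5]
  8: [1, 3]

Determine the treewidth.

1

A width-1 tree decomposition is:
Bags: B1 = {5, 7}  B2 = {3, 7}  B3 = {3, 8}  B4 = {2, 5}  B5 = {4, 5}  B6 = {1, 8}  B7 = {5, 6}
Tree: B1–B2, B2–B3, B1–B4, B4–B5, B3–B6, B1–B7
Each bag holds 2 vertices, so the decomposition has width 1, which upper-bounds the treewidth. G has an edge, so its treewidth is at least 1. Therefore the treewidth is 1.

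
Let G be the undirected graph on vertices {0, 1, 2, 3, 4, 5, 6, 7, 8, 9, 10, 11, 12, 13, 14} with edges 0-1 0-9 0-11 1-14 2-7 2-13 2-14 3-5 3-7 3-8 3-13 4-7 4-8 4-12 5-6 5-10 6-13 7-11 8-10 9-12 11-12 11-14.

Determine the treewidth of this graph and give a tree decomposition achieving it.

Treewidth 3.
One such decomposition:
Bags: B1 = {0, 1, 9, 12}  B2 = {0, 1, 11, 12}  B3 = {1, 11, 12, 14}  B4 = {4, 11, 12, 14}  B5 = {4, 7, 11, 14}  B6 = {2, 4, 7, 14}  B7 = {2, 4, 7, 8}  B8 = {2, 3, 7, 8}  B9 = {2, 3, 8, 13}  B10 = {3, 8, 10, 13}  B11 = {3, 5, 10, 13}  B12 = {5, 6, 10, 13}
Tree: B1–B2, B2–B3, B3–B4, B4–B5, B5–B6, B6–B7, B7–B8, B8–B9, B9–B10, B10–B11, B11–B12

The largest bag has 4 vertices, giving width 3; this decomposition certifies tw(G) ≤ 3. For the lower bound: the 4 vertex sets {0,1,9}, {12}, {11}, {2,4,7,14} are disjoint, each induces a connected subgraph, and every pair is joined by at least one edge of G. Contracting each set to a single vertex therefore yields K_{4} as a minor, and since treewidth is minor-monotone, tw(G) ≥ tw(K_{4}) = 3. Therefore the treewidth is 3.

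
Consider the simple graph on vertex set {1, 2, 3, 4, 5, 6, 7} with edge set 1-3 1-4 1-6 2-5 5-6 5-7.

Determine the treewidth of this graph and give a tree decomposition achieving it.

The largest bag has 2 vertices, giving width 1; this decomposition certifies tw(G) ≤ 1. Since G has at least one edge (e.g. 1–6), it is not an edgeless graph, so tw(G) ≥ 1. Hence tw(G) = 1 exactly.

Treewidth 1.
One optimal decomposition is:
Bags: B1 = {1, 6}  B2 = {1, 4}  B3 = {5, 6}  B4 = {2, 5}  B5 = {1, 3}  B6 = {5, 7}
Tree: B1–B2, B1–B3, B3–B4, B1–B5, B4–B6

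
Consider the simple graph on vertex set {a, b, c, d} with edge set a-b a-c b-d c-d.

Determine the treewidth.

A width-2 tree decomposition is:
Bags: B1 = {a, c, d}  B2 = {a, b, d}
Tree: B1–B2
Every bag has size at most 3, so the width is 3 − 1 = 2 and tw(G) ≤ 2. For the lower bound, G contains the cycle a–c–d–b–a, so G is not a forest; only forests have treewidth ≤ 1, hence tw(G) ≥ 2. Hence tw(G) = 2 exactly.

2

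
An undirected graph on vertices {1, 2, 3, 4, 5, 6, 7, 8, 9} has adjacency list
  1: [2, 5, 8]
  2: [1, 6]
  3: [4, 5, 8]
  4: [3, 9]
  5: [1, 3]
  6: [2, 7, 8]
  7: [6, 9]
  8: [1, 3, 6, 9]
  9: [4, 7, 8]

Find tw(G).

A width-3 tree decomposition is:
Bags: B1 = {2, 6, 7, 9}  B2 = {2, 6, 8, 9}  B3 = {1, 2, 8, 9}  B4 = {1, 4, 8, 9}  B5 = {1, 3, 4, 8}  B6 = {1, 3, 4, 5}
Tree: B1–B2, B2–B3, B3–B4, B4–B5, B5–B6
The largest bag has 4 vertices, giving width 3; this decomposition certifies tw(G) ≤ 3. For the lower bound: the 4 vertex sets {2,6,7}, {9}, {8}, {1,3,4,5} are disjoint, each induces a connected subgraph, and every pair is joined by at least one edge of G. Contracting each set to a single vertex therefore yields K_{4} as a minor, and since treewidth is minor-monotone, tw(G) ≥ tw(K_{4}) = 3. Hence tw(G) = 3 exactly.

3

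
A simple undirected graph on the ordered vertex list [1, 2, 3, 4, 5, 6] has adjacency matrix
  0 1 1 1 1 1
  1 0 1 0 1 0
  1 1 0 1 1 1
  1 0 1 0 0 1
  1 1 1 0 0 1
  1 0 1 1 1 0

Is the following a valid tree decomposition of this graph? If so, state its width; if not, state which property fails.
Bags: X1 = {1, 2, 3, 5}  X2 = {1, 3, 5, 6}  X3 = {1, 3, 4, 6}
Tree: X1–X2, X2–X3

Yes; width 3.

Vertex coverage: the bags together contain {1, 2, 3, 4, 5, 6}, the full vertex set. Edge coverage: each edge of G has both endpoints in at least one bag. Running intersection: for every vertex, the bags containing it form a connected subtree. All three properties hold, so this is a valid tree decomposition of width max|bag| − 1 = 3, and hence tw(G) ≤ 3.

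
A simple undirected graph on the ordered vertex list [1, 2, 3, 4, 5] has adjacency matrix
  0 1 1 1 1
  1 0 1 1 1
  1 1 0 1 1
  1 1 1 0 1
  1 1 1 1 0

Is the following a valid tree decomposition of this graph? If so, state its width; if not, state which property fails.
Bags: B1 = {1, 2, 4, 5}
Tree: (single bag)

A tree decomposition must satisfy three properties: every vertex lies in some bag; for every edge, both endpoints lie together in some bag; and for every vertex, the bags containing it form a connected subtree. Here vertex 3 appears in no bag, so the decomposition is invalid.

No — vertex 3 appears in no bag.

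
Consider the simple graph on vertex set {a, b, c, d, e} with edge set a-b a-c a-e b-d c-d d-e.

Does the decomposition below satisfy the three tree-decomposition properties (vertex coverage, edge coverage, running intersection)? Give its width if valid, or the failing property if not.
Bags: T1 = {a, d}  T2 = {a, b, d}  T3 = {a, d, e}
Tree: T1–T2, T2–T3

No — vertex c appears in no bag.

A tree decomposition must satisfy three properties: every vertex lies in some bag; for every edge, both endpoints lie together in some bag; and for every vertex, the bags containing it form a connected subtree. Here vertex c appears in no bag, so the decomposition is invalid.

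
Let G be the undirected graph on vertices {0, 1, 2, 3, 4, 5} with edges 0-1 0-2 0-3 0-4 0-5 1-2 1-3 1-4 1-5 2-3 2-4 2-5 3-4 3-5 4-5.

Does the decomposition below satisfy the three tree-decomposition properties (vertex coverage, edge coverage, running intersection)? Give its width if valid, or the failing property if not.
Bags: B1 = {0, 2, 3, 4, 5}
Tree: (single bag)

No — vertex 1 appears in no bag.

A tree decomposition must satisfy three properties: every vertex lies in some bag; for every edge, both endpoints lie together in some bag; and for every vertex, the bags containing it form a connected subtree. Here vertex 1 appears in no bag, so the decomposition is invalid.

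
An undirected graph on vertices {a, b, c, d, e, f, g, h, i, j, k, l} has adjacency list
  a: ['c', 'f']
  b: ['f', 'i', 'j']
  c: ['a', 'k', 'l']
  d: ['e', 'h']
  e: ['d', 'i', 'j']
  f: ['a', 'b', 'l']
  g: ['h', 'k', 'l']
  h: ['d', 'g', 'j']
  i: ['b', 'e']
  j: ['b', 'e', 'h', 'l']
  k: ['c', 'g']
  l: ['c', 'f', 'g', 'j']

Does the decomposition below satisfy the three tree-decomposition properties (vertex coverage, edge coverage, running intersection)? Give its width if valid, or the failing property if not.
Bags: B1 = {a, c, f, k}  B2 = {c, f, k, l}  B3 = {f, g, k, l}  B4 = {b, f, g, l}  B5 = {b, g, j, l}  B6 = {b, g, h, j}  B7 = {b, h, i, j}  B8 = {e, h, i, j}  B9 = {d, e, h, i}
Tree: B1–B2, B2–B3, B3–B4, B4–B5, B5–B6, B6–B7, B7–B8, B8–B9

Vertex coverage: the bags together contain {a, b, c, d, e, f, g, h, i, j, k, l}, the full vertex set. Edge coverage: each edge of G has both endpoints in at least one bag. Running intersection: for every vertex, the bags containing it form a connected subtree. All three properties hold, so this is a valid tree decomposition of width max|bag| − 1 = 3, and hence tw(G) ≤ 3.

Yes; width 3.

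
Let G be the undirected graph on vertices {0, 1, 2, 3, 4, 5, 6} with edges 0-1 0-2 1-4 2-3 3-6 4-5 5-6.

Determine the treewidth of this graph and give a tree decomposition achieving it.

The largest bag has 3 vertices, giving width 2; this decomposition certifies tw(G) ≤ 2. Since 3–6–5–4–1–0–2–3 is a cycle in G, G is not acyclic. Forests are exactly the graphs of treewidth ≤ 1, so tw(G) ≥ 2. The upper and lower bounds meet at 2, so that is the treewidth.

Treewidth 2.
Bags: B1 = {3, 5, 6}  B2 = {3, 4, 5}  B3 = {1, 3, 4}  B4 = {0, 1, 3}  B5 = {0, 2, 3}
Tree: B1–B2, B2–B3, B3–B4, B4–B5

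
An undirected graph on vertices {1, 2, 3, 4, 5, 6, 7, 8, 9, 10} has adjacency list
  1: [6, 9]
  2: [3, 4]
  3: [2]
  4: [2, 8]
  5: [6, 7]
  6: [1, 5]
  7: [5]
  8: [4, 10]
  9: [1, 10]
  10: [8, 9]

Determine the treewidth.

A width-1 tree decomposition is:
Bags: B1 = {2, 3}  B2 = {2, 4}  B3 = {4, 8}  B4 = {8, 10}  B5 = {9, 10}  B6 = {1, 9}  B7 = {1, 6}  B8 = {5, 6}  B9 = {5, 7}
Tree: B1–B2, B2–B3, B3–B4, B4–B5, B5–B6, B6–B7, B7–B8, B8–B9
The largest bag has 2 vertices, giving width 1; this decomposition certifies tw(G) ≤ 1. G has an edge, so its treewidth is at least 1. Combining the bounds, tw(G) = 1.

1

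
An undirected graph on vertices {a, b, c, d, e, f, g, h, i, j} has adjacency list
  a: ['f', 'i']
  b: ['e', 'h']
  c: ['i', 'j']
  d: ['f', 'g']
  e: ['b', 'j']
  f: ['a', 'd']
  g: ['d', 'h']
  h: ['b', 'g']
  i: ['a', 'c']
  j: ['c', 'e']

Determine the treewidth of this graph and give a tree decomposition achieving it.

Each bag holds 3 vertices, so the decomposition has width 2, which upper-bounds the treewidth. The edges c–i–a–f–d–g–h–b–e–j–c form a cycle, so G is not a tree and its treewidth is at least 2. The upper and lower bounds meet at 2, so that is the treewidth.

Treewidth 2.
One such decomposition:
Bags: B1 = {a, c, i}  B2 = {a, c, f}  B3 = {c, d, f}  B4 = {c, d, g}  B5 = {c, g, h}  B6 = {b, c, h}  B7 = {b, c, e}  B8 = {c, e, j}
Tree: B1–B2, B2–B3, B3–B4, B4–B5, B5–B6, B6–B7, B7–B8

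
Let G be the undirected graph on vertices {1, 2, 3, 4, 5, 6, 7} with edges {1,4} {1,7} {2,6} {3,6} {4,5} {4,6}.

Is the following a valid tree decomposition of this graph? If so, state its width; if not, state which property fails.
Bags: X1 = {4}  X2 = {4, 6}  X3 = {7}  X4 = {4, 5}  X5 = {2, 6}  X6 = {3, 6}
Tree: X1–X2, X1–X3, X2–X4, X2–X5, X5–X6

A tree decomposition must satisfy three properties: every vertex lies in some bag; for every edge, both endpoints lie together in some bag; and for every vertex, the bags containing it form a connected subtree. Here vertex 1 appears in no bag, so the decomposition is invalid.

No — vertex 1 appears in no bag.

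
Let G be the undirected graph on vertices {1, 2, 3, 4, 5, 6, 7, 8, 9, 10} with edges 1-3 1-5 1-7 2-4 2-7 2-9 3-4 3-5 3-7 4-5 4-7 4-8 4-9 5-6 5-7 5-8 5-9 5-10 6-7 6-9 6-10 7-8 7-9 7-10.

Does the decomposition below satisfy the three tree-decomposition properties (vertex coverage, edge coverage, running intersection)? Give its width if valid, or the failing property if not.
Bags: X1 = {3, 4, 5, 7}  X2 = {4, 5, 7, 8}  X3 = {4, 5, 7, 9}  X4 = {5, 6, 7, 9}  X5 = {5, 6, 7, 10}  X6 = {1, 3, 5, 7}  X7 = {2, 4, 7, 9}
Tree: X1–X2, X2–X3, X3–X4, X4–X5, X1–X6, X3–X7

Every vertex of G appears in some bag (union = {1, 2, 3, 4, 5, 6, 7, 8, 9, 10}); every edge is covered by a bag; and for each vertex v the set of bags containing v is connected in the bag tree. The decomposition is therefore valid. The largest bag has 4 vertices, so the width is 3.

Yes; width 3.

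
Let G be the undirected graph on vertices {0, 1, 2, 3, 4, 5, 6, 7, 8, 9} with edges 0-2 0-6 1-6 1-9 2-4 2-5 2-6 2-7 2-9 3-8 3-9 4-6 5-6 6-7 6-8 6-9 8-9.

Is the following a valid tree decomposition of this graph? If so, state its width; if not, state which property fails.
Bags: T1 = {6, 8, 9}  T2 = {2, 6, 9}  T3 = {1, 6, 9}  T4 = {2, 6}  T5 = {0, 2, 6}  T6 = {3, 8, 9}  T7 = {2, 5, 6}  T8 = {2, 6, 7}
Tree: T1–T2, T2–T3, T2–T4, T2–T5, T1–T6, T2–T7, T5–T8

No — vertex 4 appears in no bag.

A tree decomposition must satisfy three properties: every vertex lies in some bag; for every edge, both endpoints lie together in some bag; and for every vertex, the bags containing it form a connected subtree. Here vertex 4 appears in no bag, so the decomposition is invalid.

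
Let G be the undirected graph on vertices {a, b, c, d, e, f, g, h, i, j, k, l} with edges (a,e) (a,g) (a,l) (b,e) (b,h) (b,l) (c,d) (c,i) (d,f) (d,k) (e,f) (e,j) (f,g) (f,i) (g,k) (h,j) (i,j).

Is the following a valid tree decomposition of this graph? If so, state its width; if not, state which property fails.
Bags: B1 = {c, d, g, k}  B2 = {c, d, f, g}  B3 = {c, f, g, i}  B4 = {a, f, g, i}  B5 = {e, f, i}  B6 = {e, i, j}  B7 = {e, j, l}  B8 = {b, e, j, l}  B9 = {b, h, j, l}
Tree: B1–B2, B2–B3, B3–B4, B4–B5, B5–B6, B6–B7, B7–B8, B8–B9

No — edge (a,e) lies in no bag.

A tree decomposition must satisfy three properties: every vertex lies in some bag; for every edge, both endpoints lie together in some bag; and for every vertex, the bags containing it form a connected subtree. Here edge (a,e) lies in no bag, so the decomposition is invalid.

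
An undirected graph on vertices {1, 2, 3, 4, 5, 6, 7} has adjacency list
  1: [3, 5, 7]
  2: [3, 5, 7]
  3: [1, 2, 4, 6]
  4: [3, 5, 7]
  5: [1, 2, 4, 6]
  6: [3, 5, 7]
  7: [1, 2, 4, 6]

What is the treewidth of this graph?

3

A width-3 tree decomposition is:
Bags: B1 = {3, 5, 6, 7}  B2 = {2, 3, 5, 7}  B3 = {3, 4, 5, 7}  B4 = {1, 3, 5, 7}
Tree: B1–B2, B2–B3, B3–B4
Each bag holds 4 vertices, so the decomposition has width 3, which upper-bounds the treewidth. For the lower bound: the 4 vertex sets {3,6}, {2,5}, {7}, {4} are disjoint, each induces a connected subgraph, and every pair is joined by at least one edge of G. Contracting each set to a single vertex therefore yields K_{4} as a minor, and since treewidth is minor-monotone, tw(G) ≥ tw(K_{4}) = 3. The upper and lower bounds meet at 3, so that is the treewidth.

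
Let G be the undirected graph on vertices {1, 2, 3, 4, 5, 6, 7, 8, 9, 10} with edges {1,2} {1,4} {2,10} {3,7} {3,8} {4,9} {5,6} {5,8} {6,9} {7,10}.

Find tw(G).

2

A width-2 tree decomposition is:
Bags: B1 = {1, 4, 9}  B2 = {1, 2, 9}  B3 = {2, 9, 10}  B4 = {7, 9, 10}  B5 = {3, 7, 9}  B6 = {3, 8, 9}  B7 = {5, 8, 9}  B8 = {5, 6, 9}
Tree: B1–B2, B2–B3, B3–B4, B4–B5, B5–B6, B6–B7, B7–B8
Each bag holds 3 vertices, so the decomposition has width 2, which upper-bounds the treewidth. Since 9–4–1–2–10–7–3–8–5–6–9 is a cycle in G, G is not acyclic. Forests are exactly the graphs of treewidth ≤ 1, so tw(G) ≥ 2. Therefore the treewidth is 2.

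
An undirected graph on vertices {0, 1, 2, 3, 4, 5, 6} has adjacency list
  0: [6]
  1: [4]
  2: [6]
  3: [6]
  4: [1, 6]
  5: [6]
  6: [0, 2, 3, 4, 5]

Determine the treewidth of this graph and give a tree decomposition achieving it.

Treewidth 1.
One such decomposition:
Bags: B1 = {4, 6}  B2 = {5, 6}  B3 = {2, 6}  B4 = {3, 6}  B5 = {1, 4}  B6 = {0, 6}
Tree: B1–B2, B1–B3, B2–B4, B1–B5, B1–B6

Each bag holds 2 vertices, so the decomposition has width 1, which upper-bounds the treewidth. Any graph with an edge has treewidth ≥ 1, and G has the edge 4–6. Hence tw(G) = 1 exactly.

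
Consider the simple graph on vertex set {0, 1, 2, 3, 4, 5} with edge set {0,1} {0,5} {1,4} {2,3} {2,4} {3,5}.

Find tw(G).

2

A width-2 tree decomposition is:
Bags: B1 = {1, 2, 4}  B2 = {1, 2, 3}  B3 = {1, 3, 5}  B4 = {0, 1, 5}
Tree: B1–B2, B2–B3, B3–B4
The largest bag has 3 vertices, giving width 2; this decomposition certifies tw(G) ≤ 2. For the lower bound, G contains the cycle 1–4–2–3–5–0–1, so G is not a forest; only forests have treewidth ≤ 1, hence tw(G) ≥ 2. Therefore the treewidth is 2.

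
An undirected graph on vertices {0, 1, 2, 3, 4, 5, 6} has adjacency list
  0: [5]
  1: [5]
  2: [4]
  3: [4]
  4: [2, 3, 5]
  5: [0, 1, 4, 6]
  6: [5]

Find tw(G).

1

A width-1 tree decomposition is:
Bags: B1 = {0, 5}  B2 = {4, 5}  B3 = {2, 4}  B4 = {3, 4}  B5 = {1, 5}  B6 = {5, 6}
Tree: B1–B2, B2–B3, B2–B4, B2–B5, B2–B6
Each bag holds 2 vertices, so the decomposition has width 1, which upper-bounds the treewidth. Any graph with an edge has treewidth ≥ 1, and G has the edge 0–5. Combining the bounds, tw(G) = 1.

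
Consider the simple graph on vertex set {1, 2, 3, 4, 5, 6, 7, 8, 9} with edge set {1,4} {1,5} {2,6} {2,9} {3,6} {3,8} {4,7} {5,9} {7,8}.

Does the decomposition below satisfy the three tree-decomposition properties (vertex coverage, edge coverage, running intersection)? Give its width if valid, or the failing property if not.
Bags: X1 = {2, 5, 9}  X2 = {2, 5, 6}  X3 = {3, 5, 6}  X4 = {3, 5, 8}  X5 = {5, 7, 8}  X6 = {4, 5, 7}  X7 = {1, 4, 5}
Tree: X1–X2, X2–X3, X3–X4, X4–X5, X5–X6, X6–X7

Yes; width 2.

Vertex coverage: the bags together contain {1, 2, 3, 4, 5, 6, 7, 8, 9}, the full vertex set. Edge coverage: each edge of G has both endpoints in at least one bag. Running intersection: for every vertex, the bags containing it form a connected subtree. All three properties hold, so this is a valid tree decomposition of width max|bag| − 1 = 2, and hence tw(G) ≤ 2.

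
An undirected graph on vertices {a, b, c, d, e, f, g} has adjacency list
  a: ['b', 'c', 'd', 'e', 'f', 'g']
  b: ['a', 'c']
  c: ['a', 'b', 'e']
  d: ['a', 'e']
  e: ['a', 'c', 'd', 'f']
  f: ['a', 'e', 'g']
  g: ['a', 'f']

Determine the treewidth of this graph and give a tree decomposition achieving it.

Treewidth 2.
One optimal decomposition is:
Bags: B1 = {a, c, e}  B2 = {a, d, e}  B3 = {a, b, c}  B4 = {a, e, f}  B5 = {a, f, g}
Tree: B1–B2, B1–B3, B2–B4, B4–B5

Every bag has size at most 3, so the width is 3 − 1 = 2 and tw(G) ≤ 2. On the other hand G contains the 3-clique {a, f, g}. A clique must lie in a single bag of any decomposition, so no decomposition can have width below 2. Combining the bounds, tw(G) = 2.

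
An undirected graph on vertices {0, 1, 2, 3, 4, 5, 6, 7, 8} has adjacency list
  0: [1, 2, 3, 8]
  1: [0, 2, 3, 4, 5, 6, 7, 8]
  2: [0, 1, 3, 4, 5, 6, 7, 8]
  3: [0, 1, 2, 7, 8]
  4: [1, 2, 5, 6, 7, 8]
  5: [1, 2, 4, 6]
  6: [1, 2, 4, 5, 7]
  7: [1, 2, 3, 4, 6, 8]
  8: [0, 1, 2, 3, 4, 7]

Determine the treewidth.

A width-4 tree decomposition is:
Bags: B1 = {1, 2, 4, 6, 7}  B2 = {1, 2, 4, 7, 8}  B3 = {1, 2, 4, 5, 6}  B4 = {1, 2, 3, 7, 8}  B5 = {0, 1, 2, 3, 8}
Tree: B1–B2, B1–B3, B2–B4, B4–B5
Every bag has size at most 5, so the width is 5 − 1 = 4 and tw(G) ≤ 4. For the lower bound, the 5 vertices {0, 1, 2, 3, 8} are pairwise adjacent, and any tree decomposition puts a clique entirely inside one bag — forcing width ≥ 4. Therefore the treewidth is 4.

4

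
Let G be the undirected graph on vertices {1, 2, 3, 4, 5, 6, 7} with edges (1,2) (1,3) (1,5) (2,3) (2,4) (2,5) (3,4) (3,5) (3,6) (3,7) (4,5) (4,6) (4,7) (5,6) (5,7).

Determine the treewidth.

3

A width-3 tree decomposition is:
Bags: B1 = {3, 4, 5, 6}  B2 = {2, 3, 4, 5}  B3 = {1, 2, 3, 5}  B4 = {3, 4, 5, 7}
Tree: B1–B2, B2–B3, B1–B4
Each bag holds 4 vertices, so the decomposition has width 3, which upper-bounds the treewidth. For the lower bound, the 4 vertices {1, 2, 3, 5} are pairwise adjacent, and any tree decomposition puts a clique entirely inside one bag — forcing width ≥ 3. Therefore the treewidth is 3.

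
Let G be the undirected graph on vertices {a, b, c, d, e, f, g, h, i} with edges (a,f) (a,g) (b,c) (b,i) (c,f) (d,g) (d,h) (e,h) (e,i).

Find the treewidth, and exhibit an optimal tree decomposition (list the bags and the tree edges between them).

Every bag has size at most 3, so the width is 3 − 1 = 2 and tw(G) ≤ 2. The edges e–h–d–g–a–f–c–b–i–e form a cycle, so G is not a tree and its treewidth is at least 2. Hence tw(G) = 2 exactly.

Treewidth 2.
One optimal decomposition is:
Bags: B1 = {d, e, h}  B2 = {d, e, g}  B3 = {a, e, g}  B4 = {a, e, f}  B5 = {c, e, f}  B6 = {b, c, e}  B7 = {b, e, i}
Tree: B1–B2, B2–B3, B3–B4, B4–B5, B5–B6, B6–B7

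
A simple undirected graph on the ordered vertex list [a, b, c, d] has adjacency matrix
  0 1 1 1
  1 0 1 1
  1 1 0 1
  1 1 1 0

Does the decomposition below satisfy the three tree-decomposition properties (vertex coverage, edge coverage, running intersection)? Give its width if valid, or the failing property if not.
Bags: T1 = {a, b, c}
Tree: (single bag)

No — vertex d appears in no bag.

A tree decomposition must satisfy three properties: every vertex lies in some bag; for every edge, both endpoints lie together in some bag; and for every vertex, the bags containing it form a connected subtree. Here vertex d appears in no bag, so the decomposition is invalid.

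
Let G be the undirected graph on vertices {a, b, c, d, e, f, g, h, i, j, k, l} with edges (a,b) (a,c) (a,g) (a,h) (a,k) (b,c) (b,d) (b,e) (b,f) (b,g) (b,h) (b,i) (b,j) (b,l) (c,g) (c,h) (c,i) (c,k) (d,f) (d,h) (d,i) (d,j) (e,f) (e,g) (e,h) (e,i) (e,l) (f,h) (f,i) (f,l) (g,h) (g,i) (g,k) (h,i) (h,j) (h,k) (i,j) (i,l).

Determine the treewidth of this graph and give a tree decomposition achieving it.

The largest bag has 5 vertices, giving width 4; this decomposition certifies tw(G) ≤ 4. On the other hand G contains the 5-clique {a, c, g, h, k}. A clique must lie in a single bag of any decomposition, so no decomposition can have width below 4. Hence tw(G) = 4 exactly.

Treewidth 4.
Bags: B1 = {b, d, h, i, j}  B2 = {b, d, f, h, i}  B3 = {b, e, f, h, i}  B4 = {b, e, g, h, i}  B5 = {b, c, g, h, i}  B6 = {b, e, f, i, l}  B7 = {a, b, c, g, h}  B8 = {a, c, g, h, k}
Tree: B1–B2, B2–B3, B3–B4, B4–B5, B3–B6, B5–B7, B7–B8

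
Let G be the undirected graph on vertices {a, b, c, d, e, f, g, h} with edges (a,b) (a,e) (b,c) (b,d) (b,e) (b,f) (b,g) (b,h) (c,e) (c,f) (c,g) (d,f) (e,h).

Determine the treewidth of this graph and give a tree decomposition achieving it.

Each bag holds 3 vertices, so the decomposition has width 2, which upper-bounds the treewidth. On the other hand G contains the 3-clique {b, d, f}. A clique must lie in a single bag of any decomposition, so no decomposition can have width below 2. Combining the bounds, tw(G) = 2.

Treewidth 2.
One such decomposition:
Bags: B1 = {a, b, e}  B2 = {b, c, e}  B3 = {b, c, g}  B4 = {b, c, f}  B5 = {b, d, f}  B6 = {b, e, h}
Tree: B1–B2, B2–B3, B2–B4, B4–B5, B2–B6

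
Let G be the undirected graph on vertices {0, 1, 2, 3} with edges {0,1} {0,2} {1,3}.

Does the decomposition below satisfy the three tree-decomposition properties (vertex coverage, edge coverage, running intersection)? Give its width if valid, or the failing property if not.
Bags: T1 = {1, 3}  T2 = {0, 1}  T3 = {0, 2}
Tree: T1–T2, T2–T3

Checking the three conditions: (i) the bags cover all of {0, 1, 2, 3}; (ii) for each edge, some bag contains both endpoints; (iii) the bags containing any fixed vertex form a subtree. All hold, so the decomposition is valid with width 2 − 1 = 1.

Yes; width 1.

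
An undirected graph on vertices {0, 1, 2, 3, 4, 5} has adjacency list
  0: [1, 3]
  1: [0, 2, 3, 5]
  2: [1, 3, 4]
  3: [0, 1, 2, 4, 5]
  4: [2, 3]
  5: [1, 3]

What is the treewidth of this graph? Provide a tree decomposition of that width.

Treewidth 2.
Bags: B1 = {1, 2, 3}  B2 = {0, 1, 3}  B3 = {2, 3, 4}  B4 = {1, 3, 5}
Tree: B1–B2, B1–B3, B2–B4

Every bag has size at most 3, so the width is 3 − 1 = 2 and tw(G) ≤ 2. Conversely, {0, 1, 3} is a clique of size 3, and the vertices of any clique must share a bag in every tree decomposition; so some bag has ≥ 3 vertices and tw(G) ≥ 2. The upper and lower bounds meet at 2, so that is the treewidth.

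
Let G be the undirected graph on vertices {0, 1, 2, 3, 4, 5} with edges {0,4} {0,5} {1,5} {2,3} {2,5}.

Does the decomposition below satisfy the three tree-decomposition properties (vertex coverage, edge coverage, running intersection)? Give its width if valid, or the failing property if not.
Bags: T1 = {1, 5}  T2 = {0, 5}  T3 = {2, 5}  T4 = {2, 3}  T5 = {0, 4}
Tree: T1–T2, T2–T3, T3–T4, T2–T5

Yes; width 1.

Every vertex of G appears in some bag (union = {0, 1, 2, 3, 4, 5}); every edge is covered by a bag; and for each vertex v the set of bags containing v is connected in the bag tree. The decomposition is therefore valid. The largest bag has 2 vertices, so the width is 1.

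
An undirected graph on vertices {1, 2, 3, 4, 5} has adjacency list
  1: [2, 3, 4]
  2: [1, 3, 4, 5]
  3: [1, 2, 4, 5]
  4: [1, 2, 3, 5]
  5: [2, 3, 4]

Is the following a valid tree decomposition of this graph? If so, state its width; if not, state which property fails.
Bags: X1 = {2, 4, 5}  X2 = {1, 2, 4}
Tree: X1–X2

No — vertex 3 appears in no bag.

A tree decomposition must satisfy three properties: every vertex lies in some bag; for every edge, both endpoints lie together in some bag; and for every vertex, the bags containing it form a connected subtree. Here vertex 3 appears in no bag, so the decomposition is invalid.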